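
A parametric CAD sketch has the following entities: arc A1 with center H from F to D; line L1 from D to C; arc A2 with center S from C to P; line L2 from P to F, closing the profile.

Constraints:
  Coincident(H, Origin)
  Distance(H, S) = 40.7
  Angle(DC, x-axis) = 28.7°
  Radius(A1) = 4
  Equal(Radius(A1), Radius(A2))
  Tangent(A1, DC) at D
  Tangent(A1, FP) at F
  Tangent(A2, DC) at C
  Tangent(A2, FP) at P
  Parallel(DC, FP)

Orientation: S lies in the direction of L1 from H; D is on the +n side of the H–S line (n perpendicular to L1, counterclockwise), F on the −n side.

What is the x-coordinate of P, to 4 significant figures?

37.62

Tangency of A1 to both parallel lines with radius 4.0 puts D and F at H ± 4.0·n: D = (-1.921, 3.509), F = (1.921, -3.509). Equal radii place C and P the same way about S: C = S + 4.0·n = (33.78, 23.05), P = S − 4.0·n = (37.62, 16.04). So P.x = 37.62.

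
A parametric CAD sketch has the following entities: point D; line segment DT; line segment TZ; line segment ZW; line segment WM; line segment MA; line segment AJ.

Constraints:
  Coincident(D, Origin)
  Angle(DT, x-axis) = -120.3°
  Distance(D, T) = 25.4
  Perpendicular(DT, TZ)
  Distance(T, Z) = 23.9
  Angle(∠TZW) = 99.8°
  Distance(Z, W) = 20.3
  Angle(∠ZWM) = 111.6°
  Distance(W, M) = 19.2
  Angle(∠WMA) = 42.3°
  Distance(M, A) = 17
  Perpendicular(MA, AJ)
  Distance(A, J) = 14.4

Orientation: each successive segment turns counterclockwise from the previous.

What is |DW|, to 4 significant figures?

27.88

D is at the origin; DT runs at -120.3° with length 25.4, so T = (-12.82, -21.93). The perpendicularity gives TZ at right angles to DT, so TZ runs at -30.30°; with |TZ| = 23.9, Z = (7.820, -33.99). ∠TZW = 99.8° gives ZW at 49.90° from the x-axis; with |ZW| = 20.3, W = (20.90, -18.46). Then |DW| = |W − D| = 27.88.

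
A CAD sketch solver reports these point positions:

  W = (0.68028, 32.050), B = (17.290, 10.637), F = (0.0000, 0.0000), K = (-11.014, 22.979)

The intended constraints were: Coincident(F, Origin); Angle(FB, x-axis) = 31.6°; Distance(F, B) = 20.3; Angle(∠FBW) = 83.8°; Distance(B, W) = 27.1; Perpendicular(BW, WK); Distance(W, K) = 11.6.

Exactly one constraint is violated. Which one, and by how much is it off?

Distance(W, K) = 11.6 — off by 3.20.

F = (0.00, 0.00) ✓; FB at 31.60° ✓; |FB| = 20.30 ✓; ∠FBW = 83.80° ✓; |BW| = 27.10 ✓; ∠(BW, WK) = 90.00° ✓; |WK| = 14.80 ✗.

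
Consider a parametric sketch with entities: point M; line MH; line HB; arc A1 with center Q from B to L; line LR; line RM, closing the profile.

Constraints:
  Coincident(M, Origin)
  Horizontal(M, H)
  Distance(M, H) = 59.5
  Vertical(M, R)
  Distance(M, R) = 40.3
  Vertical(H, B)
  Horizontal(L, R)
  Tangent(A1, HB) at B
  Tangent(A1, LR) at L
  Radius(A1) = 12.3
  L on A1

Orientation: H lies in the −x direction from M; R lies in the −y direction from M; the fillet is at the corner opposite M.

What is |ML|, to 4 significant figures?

62.06

The virtual corner opposite M is at (-59.50, -40.30). Since A1 is tangent to HB there, QB ⟂ HB and tangency of A1 to LR means the radius QL is perpendicular to LR, with radius 12.3, so the center Q sits 12.3 in from both sides at Q = (-47.20, -28.00). That places the tangent points at B = (-59.50, -28.00) on HB and L = (-47.20, -40.30) on LR. Then |ML| = |L − M| = 62.06.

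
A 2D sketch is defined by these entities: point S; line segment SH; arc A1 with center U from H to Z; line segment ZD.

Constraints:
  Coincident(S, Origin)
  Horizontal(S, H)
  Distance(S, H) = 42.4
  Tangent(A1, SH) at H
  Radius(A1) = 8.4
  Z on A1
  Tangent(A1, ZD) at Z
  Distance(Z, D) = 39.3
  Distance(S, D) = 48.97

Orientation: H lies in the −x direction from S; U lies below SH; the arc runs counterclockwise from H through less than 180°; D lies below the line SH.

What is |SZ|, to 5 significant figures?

50.656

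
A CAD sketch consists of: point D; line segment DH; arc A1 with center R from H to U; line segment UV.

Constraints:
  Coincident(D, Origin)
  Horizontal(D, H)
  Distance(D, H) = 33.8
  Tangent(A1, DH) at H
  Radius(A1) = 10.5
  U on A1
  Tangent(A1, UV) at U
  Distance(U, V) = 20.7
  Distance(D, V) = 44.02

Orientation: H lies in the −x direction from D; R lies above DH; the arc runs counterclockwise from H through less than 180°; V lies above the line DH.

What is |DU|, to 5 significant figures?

27.068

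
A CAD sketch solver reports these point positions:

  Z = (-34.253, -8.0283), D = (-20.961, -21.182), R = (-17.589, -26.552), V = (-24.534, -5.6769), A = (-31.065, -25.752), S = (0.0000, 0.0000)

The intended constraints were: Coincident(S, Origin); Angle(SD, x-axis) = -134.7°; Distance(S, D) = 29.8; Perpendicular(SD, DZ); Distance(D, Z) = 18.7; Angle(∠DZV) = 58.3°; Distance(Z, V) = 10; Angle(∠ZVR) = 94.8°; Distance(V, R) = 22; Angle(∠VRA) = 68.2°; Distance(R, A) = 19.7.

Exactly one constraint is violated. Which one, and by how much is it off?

Distance(R, A) = 19.7 — off by 6.20.

S = (0.00, 0.00) ✓; SD at -134.7° ✓; |SD| = 29.80 ✓; ∠(SD, DZ) = 90.00° ✓; |DZ| = 18.70 ✓; ∠DZV = 58.30° ✓; |ZV| = 9.999 ✓; ∠ZVR = 94.80° ✓; |VR| = 22.00 ✓; ∠VRA = 68.20° ✓; |RA| = 13.50 ✗.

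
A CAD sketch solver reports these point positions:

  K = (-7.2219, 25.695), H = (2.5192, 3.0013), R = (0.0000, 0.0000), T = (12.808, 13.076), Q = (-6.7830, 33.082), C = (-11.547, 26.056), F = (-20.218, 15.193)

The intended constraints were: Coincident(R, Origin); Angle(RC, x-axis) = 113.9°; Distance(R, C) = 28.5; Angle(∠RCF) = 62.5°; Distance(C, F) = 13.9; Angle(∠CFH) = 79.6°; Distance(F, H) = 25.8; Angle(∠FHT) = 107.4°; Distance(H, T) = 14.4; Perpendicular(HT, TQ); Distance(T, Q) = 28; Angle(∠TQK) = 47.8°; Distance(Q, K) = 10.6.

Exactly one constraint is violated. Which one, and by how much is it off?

Distance(Q, K) = 10.6 — off by 3.20.

R = (0.00, 0.00) ✓; RC at 113.9° ✓; |RC| = 28.50 ✓; ∠RCF = 62.50° ✓; |CF| = 13.90 ✓; ∠CFH = 79.60° ✓; |FH| = 25.80 ✓; ∠FHT = 107.4° ✓; |HT| = 14.40 ✓; ∠(HT, TQ) = 90.00° ✓; |TQ| = 28.00 ✓; ∠TQK = 47.80° ✓; |QK| = 7.400 ✗.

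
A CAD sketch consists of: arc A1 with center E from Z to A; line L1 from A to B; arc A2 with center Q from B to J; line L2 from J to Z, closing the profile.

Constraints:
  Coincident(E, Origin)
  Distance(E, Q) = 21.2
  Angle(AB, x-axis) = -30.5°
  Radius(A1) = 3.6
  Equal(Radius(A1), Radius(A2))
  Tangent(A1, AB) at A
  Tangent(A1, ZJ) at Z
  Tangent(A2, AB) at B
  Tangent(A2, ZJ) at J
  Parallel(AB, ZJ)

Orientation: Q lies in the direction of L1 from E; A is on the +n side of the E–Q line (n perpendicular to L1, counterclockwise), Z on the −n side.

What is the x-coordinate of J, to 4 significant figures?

16.44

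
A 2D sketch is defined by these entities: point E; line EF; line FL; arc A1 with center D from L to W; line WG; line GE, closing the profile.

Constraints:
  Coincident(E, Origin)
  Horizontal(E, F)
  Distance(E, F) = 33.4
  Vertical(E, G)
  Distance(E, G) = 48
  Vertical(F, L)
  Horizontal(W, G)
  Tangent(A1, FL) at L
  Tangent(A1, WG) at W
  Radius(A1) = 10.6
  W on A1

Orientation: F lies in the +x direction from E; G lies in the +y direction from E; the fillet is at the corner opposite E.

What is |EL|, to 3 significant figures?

50.1

E is at the origin; E and F share the same y with |EF| = 33.4 and F on the +x side, so F = (33.4, 0.00). E and G share the same x with |EG| = 48.0 and G on the +y side, so G = (0.00, 48.0). The virtual corner opposite E is at (33.4, 48.0). Tangency of A1 to FL means the radius DL is perpendicular to FL and since A1 is tangent to WG there, DW ⟂ WG, with radius 10.6, so the center D sits 10.6 in from both sides at D = (22.8, 37.4). That places the tangent points at L = (33.4, 37.4) on FL and W = (22.8, 48.0) on WG. Then |EL| = |L − E| = 50.1.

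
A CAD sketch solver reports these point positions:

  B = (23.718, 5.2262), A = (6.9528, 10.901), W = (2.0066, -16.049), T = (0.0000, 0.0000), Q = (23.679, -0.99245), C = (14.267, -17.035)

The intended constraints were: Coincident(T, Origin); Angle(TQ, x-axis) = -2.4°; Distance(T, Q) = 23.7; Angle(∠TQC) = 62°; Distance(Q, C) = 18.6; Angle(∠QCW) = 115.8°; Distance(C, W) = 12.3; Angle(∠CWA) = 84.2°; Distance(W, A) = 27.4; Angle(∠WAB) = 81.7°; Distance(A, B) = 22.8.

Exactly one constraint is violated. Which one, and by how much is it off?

Distance(A, B) = 22.8 — off by 5.10.

T = (0.00, 0.00) ✓; TQ at -2.400° ✓; |TQ| = 23.70 ✓; ∠TQC = 62.00° ✓; |QC| = 18.60 ✓; ∠QCW = 115.8° ✓; |CW| = 12.30 ✓; ∠CWA = 84.20° ✓; |WA| = 27.40 ✓; ∠WAB = 81.70° ✓; |AB| = 17.70 ✗.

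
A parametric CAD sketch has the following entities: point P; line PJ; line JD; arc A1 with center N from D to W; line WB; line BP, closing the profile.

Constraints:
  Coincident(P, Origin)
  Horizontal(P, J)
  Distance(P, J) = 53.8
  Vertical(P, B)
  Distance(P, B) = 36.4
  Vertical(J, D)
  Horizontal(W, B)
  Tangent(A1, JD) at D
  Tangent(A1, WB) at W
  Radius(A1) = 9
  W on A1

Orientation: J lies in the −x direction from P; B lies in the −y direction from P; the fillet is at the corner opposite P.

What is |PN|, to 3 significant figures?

52.5

P is at the origin; P and J share the same y with |PJ| = 53.8 and J on the −x side, so J = (-53.8, 0.00). P and B share the same x with |PB| = 36.4 and B on the −y side, so B = (0.00, -36.4). The virtual corner opposite P is at (-53.8, -36.4). A1 meets JD tangentially, so ND is at right angles to JD and tangency of A1 to WB means the radius NW is perpendicular to WB, with radius 9.0, so the center N sits 9.0 in from both sides at N = (-44.8, -27.4). Then |PN| = |N − P| = 52.5.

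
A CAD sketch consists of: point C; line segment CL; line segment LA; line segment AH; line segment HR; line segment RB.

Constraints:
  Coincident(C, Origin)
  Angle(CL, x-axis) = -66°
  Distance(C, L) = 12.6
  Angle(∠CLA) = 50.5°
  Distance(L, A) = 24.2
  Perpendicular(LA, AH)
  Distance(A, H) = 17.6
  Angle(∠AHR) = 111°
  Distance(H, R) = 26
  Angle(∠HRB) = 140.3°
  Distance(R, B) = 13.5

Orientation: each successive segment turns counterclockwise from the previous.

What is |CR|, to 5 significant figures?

19.002

LA is perpendicular to AH, so AH runs at 153.50°; with |AH| = 17.6, H = (0.17202, 18.000). ∠AHR = 111.0° gives HR at -137.50° from the x-axis; with |HR| = 26.0, R = (-18.997, 0.43447). Then |CR| = |R − C| = 19.002.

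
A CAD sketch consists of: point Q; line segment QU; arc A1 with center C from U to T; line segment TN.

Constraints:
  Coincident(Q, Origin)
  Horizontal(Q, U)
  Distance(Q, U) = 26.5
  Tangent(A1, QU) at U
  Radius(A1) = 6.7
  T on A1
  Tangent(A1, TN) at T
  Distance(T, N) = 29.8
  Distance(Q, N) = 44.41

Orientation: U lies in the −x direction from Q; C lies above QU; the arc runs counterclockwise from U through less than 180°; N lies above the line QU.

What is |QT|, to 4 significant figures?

21.31

Q is at the origin; Q and U share the same y with |QU| = 26.5 and U on the −x side, so U = (-26.50, 0.000). Since A1 is tangent to QU there, CU ⟂ QU, so C = U + (0, 6.7) = (-26.50, 6.700). Since CT ⟂ TN (tangency), |CN| = √(6.7² + 29.8²) = 30.54 regardless of where T sits on A1. So N lies on both circle(Q, 44.41) and circle(C, 30.54); the above-QU intersection is N = (-24.31, 37.17). T is the foot of the tangent from N: T = (-19.87, 7.697).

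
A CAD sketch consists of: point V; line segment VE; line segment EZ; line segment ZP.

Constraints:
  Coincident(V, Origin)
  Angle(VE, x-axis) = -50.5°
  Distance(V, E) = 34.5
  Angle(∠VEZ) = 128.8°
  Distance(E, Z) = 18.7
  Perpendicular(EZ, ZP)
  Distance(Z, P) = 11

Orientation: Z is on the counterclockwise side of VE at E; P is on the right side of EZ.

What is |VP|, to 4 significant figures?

55.33

V is at the origin; VE runs at -50.5° with length 34.5, so E = 34.5·(cos -50.5°, sin -50.5°) = (21.94, -26.62). ∠VEZ = 128.8°, so EZ runs at -50.5° + (180° − 128.8°) = 0.7000° from the x-axis; with |EZ| = 18.7, Z = E + 18.7·(cos 0.7000°, sin 0.7000°) = (40.64, -26.39). EZ ⟂ ZP; with |ZP| = 11.0 on the right of EZ, P = Z + 11.0·(0.01222, -0.9999) = (40.78, -37.39). Then |VP| = |P − V| = 55.33.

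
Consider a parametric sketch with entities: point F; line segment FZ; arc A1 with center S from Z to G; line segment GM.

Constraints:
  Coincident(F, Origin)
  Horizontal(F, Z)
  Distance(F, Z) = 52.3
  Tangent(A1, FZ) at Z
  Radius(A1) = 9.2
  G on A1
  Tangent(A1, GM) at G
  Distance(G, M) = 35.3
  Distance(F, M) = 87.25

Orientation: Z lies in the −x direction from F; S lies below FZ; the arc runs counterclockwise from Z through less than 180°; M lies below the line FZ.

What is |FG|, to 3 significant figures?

59.6

Checks: |SG| = 9.200 ✓; ∠(SG, GM) = 90.00° ✓; |GM| = 35.30 ✓; |FM| = 87.25 ✓.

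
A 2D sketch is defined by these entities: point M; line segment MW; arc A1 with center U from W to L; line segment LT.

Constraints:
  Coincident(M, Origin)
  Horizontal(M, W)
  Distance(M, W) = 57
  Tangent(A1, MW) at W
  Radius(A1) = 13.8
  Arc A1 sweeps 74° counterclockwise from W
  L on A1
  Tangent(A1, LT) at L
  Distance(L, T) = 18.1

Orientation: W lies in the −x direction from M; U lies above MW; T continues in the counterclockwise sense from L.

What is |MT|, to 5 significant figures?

47.452

M is at the origin; M and W share the same y with |MW| = 57.0 and W on the −x side, so W = (-57.000, 0.0000). The tangent condition forces UW to be normal to MW, so U = W + (0, 13.8) = (-57.000, 13.800). On A1, W sits at bearing -90° from U; a 74° counterclockwise sweep puts L at bearing -16°, so L = U + 13.8·(cos -16°, sin -16°) = (-43.735, 9.9962). Since A1 is tangent to LT there, UL ⟂ LT, so LT runs along (−sin -16°, cos -16°); with |LT| = 18.1, T = (-38.746, 27.395). Then |MT| = |T − M| = 47.452.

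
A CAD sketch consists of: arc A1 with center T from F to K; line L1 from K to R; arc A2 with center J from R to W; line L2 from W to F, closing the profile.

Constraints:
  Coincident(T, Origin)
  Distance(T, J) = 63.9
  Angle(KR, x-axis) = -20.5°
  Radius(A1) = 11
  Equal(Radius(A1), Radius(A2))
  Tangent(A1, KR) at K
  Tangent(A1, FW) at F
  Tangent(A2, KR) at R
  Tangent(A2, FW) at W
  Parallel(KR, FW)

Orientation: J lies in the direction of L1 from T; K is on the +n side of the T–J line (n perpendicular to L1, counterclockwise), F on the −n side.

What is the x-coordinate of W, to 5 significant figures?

56.001

The slot axis is L1's direction at -20.5°, so u = (cos -20.5°, sin -20.5°) = (0.93667, -0.35021) and n = (−sin -20.5°, cos -20.5°) = (0.35021, 0.93667). T is at the origin and J lies 63.9 along u from T, so J = 63.9·u = (59.853, -22.378). Tangency of A1 to both parallel lines with radius 11.0 puts K and F at T ± 11.0·n: K = (3.8523, 10.303), F = (-3.8523, -10.303). Equal radii place R and W the same way about J: R = J + 11.0·n = (63.706, -12.075), W = J − 11.0·n = (56.001, -32.682). So W.x = 56.001.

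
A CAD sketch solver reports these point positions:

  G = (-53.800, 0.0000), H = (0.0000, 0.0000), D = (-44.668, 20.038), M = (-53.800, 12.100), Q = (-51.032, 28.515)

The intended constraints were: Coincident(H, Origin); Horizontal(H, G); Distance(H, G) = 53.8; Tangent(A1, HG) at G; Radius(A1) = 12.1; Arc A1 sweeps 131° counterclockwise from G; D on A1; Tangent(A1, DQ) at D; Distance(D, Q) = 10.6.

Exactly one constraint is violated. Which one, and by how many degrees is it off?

Tangent(A1, DQ) at D — off by 4.10°.

H = (0.00, 0.00) ✓; H.y = 0.00, G.y = 0.00 ✓; |HG| = 53.80 ✓; ∠(MG, GH) = 90.00° ✓; |MG| = 12.10 ✓; bearing(M→D) − bearing(M→G) = 131.0° ✓; |MD| = 12.10 ✓; ∠(MD, DQ) = 94.10° ✗; |DQ| = 10.60 ✓.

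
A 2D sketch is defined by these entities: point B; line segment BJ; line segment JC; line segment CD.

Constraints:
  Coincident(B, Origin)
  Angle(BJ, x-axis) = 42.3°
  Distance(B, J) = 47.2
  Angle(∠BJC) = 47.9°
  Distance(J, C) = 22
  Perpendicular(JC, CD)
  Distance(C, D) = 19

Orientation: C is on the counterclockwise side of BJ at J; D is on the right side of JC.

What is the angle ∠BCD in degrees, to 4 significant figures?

164.6°

B is at the origin; BJ runs at 42.3° with length 47.2, so J = 47.2·(cos 42.3°, sin 42.3°) = (34.91, 31.77). ∠BJC = 47.9°, so JC runs at 42.3° + (180° − 47.9°) = 174.4° from the x-axis; with |JC| = 22.0, C = J + 22.0·(cos 174.4°, sin 174.4°) = (13.02, 33.91). JC ⟂ CD; with |CD| = 19.0 on the right of JC, D = C + 19.0·(0.09758, 0.9952) = (14.87, 52.82). Then cos ∠BCD = CB·CD / (|CB||CD|), giving 164.6°.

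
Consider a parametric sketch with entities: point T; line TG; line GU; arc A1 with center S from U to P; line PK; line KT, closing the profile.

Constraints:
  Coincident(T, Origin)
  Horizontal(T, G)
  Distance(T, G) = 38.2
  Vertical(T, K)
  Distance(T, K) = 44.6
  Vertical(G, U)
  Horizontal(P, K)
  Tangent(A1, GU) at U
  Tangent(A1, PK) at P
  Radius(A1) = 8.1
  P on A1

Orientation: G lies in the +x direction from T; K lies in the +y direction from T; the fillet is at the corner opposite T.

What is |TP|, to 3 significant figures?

53.8

T is at the origin; TG is horizontal with |TG| = 38.2 and G on the +x side, so G = (38.2, 0.00). T and K share the same x with |TK| = 44.6 and K on the +y side, so K = (0.00, 44.6). The virtual corner opposite T is at (38.2, 44.6). Since A1 is tangent to GU there, SU ⟂ GU and since A1 is tangent to PK there, SP ⟂ PK, with radius 8.1, so the center S sits 8.1 in from both sides at S = (30.1, 36.5). That places the tangent points at U = (38.2, 36.5) on GU and P = (30.1, 44.6) on PK. Then |TP| = |P − T| = 53.8.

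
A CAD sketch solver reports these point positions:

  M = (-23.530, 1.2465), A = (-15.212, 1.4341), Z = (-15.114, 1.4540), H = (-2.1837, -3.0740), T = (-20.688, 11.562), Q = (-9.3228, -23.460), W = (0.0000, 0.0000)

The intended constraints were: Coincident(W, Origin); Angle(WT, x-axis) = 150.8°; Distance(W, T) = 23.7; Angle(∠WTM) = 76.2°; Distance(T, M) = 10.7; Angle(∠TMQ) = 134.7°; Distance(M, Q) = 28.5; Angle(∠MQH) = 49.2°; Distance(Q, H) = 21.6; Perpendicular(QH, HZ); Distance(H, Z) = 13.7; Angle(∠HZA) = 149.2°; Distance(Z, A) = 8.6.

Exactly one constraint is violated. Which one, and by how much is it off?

Distance(Z, A) = 8.6 — off by 8.50.

W = (0.00, 0.00) ✓; WT at 150.8° ✓; |WT| = 23.70 ✓; ∠WTM = 76.20° ✓; |TM| = 10.70 ✓; ∠TMQ = 134.7° ✓; |MQ| = 28.50 ✓; ∠MQH = 49.20° ✓; |QH| = 21.60 ✓; ∠(QH, HZ) = 90.00° ✓; |HZ| = 13.70 ✓; ∠HZA = 149.2° ✓; |ZA| = 0.1000 ✗.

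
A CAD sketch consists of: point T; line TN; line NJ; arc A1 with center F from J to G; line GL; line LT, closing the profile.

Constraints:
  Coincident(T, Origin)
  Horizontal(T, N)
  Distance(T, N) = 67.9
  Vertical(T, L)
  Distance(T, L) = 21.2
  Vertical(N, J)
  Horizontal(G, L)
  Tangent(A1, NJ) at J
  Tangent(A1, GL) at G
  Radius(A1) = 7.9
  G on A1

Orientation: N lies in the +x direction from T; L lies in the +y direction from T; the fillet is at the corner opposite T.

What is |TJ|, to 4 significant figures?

69.19

T is at the origin; TN is horizontal with |TN| = 67.9 and N on the +x side, so N = (67.90, 0.000). T and L share the same x with |TL| = 21.2 and L on the +y side, so L = (0.000, 21.20). The virtual corner opposite T is at (67.90, 21.20). A1 meets NJ tangentially, so FJ is at right angles to NJ and the tangent condition forces FG to be normal to GL, with radius 7.9, so the center F sits 7.9 in from both sides at F = (60.00, 13.30). That places the tangent points at J = (67.90, 13.30) on NJ and G = (60.00, 21.20) on GL. Then |TJ| = |J − T| = 69.19.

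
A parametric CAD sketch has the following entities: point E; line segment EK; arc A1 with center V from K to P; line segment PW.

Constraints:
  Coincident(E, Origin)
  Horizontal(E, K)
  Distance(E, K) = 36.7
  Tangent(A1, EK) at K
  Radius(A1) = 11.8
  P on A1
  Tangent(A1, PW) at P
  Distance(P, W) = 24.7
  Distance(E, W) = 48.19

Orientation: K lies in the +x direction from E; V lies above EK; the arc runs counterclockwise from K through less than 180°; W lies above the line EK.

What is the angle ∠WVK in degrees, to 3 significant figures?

165°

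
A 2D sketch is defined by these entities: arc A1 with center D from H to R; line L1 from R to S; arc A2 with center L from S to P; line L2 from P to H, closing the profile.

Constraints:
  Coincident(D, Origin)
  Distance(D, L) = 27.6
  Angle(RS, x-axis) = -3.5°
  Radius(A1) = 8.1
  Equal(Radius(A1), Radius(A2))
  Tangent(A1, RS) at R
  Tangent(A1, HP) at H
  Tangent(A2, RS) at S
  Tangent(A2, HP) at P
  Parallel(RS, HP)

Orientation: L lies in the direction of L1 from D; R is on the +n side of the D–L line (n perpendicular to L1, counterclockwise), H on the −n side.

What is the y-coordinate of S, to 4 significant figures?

6.400

The slot axis is L1's direction at -3.5°, so u = (cos -3.5°, sin -3.5°) = (0.9981, -0.06105) and n = (−sin -3.5°, cos -3.5°) = (0.06105, 0.9981). D is at the origin and L lies 27.6 along u from D, so L = 27.6·u = (27.55, -1.685). Tangency of A1 to both parallel lines with radius 8.1 puts R and H at D ± 8.1·n: R = (0.4945, 8.085), H = (-0.4945, -8.085). Equal radii place S and P the same way about L: S = L + 8.1·n = (28.04, 6.400), P = L − 8.1·n = (27.05, -9.770). So S.y = 6.400.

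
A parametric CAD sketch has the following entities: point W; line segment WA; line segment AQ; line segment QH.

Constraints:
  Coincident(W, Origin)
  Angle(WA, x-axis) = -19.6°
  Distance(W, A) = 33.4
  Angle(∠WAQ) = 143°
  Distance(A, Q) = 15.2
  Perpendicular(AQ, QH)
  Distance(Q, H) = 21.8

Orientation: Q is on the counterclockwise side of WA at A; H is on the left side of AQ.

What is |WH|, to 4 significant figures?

41.91

W is at the origin; WA runs at -19.6° with length 33.4, so A = 33.4·(cos -19.6°, sin -19.6°) = (31.46, -11.20). ∠WAQ = 143.0°, so AQ runs at -19.6° + (180° − 143.0°) = 17.40° from the x-axis; with |AQ| = 15.2, Q = A + 15.2·(cos 17.40°, sin 17.40°) = (45.97, -6.659). AQ is perpendicular to QH; with |QH| = 21.8 on the left of AQ, H = Q + 21.8·(-0.2990, 0.9542) = (39.45, 14.14). Then |WH| = |H − W| = 41.91.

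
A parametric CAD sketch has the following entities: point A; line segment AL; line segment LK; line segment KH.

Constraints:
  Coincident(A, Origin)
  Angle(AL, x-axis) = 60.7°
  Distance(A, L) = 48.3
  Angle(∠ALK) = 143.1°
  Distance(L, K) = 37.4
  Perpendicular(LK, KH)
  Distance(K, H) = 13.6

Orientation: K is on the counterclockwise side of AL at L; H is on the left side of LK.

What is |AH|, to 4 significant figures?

77.57

A is at the origin; AL runs at 60.7° with length 48.3, so L = 48.3·(cos 60.7°, sin 60.7°) = (23.64, 42.12). ∠ALK = 143.1°, so LK runs at 60.7° + (180° − 143.1°) = 97.60° from the x-axis; with |LK| = 37.4, K = L + 37.4·(cos 97.60°, sin 97.60°) = (18.69, 79.19). LK ⟂ KH; with |KH| = 13.6 on the left of LK, H = K + 13.6·(-0.9912, -0.1323) = (5.210, 77.39). Then |AH| = |H − A| = 77.57.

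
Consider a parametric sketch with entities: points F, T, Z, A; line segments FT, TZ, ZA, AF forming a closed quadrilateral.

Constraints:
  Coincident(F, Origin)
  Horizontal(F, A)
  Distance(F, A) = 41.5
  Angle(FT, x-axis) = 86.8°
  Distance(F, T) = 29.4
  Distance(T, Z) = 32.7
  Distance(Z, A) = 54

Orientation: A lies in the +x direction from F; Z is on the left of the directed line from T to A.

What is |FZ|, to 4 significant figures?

57.61

F is at the origin; FA is horizontal with |FA| = 41.5 and A in +x, so A = (41.5, 0). FT runs at 86.8° with |FT| = 29.4, so T = (1.641, 29.35). Z is determined by |TZ| = 32.7 and |ZA| = 54.0 together: it lies at the intersection of circle(T, 32.7) and circle(A, 54.0). With |TA| = 49.50, the foot of the radical line on TA is 6.098 from T and the perpendicular offset is √(32.7² − 6.098²) = 32.13. Taking the left-of-TA solution: Z = (25.60, 51.61).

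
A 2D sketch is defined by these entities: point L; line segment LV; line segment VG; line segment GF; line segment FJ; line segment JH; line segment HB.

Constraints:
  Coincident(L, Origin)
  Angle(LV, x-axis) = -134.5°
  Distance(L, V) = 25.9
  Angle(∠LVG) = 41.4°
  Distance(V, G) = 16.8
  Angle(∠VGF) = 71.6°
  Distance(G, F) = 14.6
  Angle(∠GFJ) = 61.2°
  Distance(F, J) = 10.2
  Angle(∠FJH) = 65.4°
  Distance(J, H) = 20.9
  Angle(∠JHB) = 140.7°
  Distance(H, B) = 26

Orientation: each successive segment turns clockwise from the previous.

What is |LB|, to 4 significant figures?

30.98

L is at the origin; LV runs at -134.5° with length 25.9, so V = (-18.15, -18.47). ∠LVG = 41.4° gives VG at 86.90° from the x-axis; with |VG| = 16.8, G = (-17.25, -1.698). ∠VGF = 71.6° gives GF at -21.50° from the x-axis; with |GF| = 14.6, F = (-3.661, -7.049). ∠GFJ = 61.2° gives FJ at -140.3° from the x-axis; with |FJ| = 10.2, J = (-11.51, -13.56). ∠FJH = 65.4° gives JH at 105.1° from the x-axis; with |JH| = 20.9, H = (-16.95, 6.614). ∠JHB = 140.7° gives HB at 65.80° from the x-axis; with |HB| = 26.0, B = (-6.295, 30.33). Then |LB| = |B − L| = 30.98.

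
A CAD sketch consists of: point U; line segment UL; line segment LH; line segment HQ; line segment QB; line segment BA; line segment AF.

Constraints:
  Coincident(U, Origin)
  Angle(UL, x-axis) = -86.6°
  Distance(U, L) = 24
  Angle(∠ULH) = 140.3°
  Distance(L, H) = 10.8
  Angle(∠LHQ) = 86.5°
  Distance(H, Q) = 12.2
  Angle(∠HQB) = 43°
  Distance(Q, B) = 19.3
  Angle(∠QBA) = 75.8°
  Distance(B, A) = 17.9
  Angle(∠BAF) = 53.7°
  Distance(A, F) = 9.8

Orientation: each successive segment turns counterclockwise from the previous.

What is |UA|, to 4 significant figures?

41.37

∠HQB = 43.0° gives QB at -176.4° from the x-axis; with |QB| = 19.3, B = (-2.077, -24.19). ∠QBA = 75.8° gives BA at -72.20° from the x-axis; with |BA| = 17.9, A = (3.395, -41.23). Then |UA| = |A − U| = 41.37.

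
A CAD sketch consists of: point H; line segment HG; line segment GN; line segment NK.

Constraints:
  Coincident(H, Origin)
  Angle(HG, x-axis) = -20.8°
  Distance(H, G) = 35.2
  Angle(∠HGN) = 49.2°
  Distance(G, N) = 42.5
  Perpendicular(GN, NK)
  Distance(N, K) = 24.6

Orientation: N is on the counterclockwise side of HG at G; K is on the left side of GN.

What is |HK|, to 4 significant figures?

19.61

∠HGN = 49.2°, so GN runs at -20.8° + (180° − 49.2°) = 110.0° from the x-axis; with |GN| = 42.5, N = G + 42.5·(cos 110.0°, sin 110.0°) = (18.37, 27.44). The perpendicularity gives NK at right angles to GN; with |NK| = 24.6 on the left of GN, K = N + 24.6·(-0.9397, -0.3420) = (-4.746, 19.02). Then |HK| = |K − H| = 19.61.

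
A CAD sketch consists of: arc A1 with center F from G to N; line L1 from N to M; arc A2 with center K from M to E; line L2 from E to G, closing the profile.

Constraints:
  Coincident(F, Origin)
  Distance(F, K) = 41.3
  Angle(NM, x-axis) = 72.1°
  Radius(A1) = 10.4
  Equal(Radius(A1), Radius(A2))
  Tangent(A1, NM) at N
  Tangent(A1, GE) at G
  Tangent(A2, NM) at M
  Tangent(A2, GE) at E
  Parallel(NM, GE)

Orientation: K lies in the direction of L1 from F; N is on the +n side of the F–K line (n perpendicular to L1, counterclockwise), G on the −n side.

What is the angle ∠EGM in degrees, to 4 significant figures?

26.73°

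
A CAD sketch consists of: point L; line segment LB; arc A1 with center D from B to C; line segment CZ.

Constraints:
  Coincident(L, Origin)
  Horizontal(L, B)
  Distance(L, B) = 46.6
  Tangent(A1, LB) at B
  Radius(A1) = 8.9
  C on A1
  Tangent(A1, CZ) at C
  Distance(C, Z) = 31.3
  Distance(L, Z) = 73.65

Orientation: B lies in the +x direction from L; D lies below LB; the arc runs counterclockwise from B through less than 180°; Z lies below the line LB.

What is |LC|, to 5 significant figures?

43.547

L is at the origin; L and B share the same y with |LB| = 46.6 and B on the +x side, so B = (46.600, 0.0000). Since A1 is tangent to LB there, DB ⟂ LB, so D = B + (0, -8.9) = (46.600, -8.9000). Since DC ⟂ CZ (tangency), |DZ| = √(8.9² + 31.3²) = 32.541 regardless of where C sits on A1. So Z lies on both circle(L, 73.65) and circle(D, 32.541); the below-LB intersection is Z = (64.043, -36.371). C is the foot of the tangent from Z: C = (40.678, -15.544).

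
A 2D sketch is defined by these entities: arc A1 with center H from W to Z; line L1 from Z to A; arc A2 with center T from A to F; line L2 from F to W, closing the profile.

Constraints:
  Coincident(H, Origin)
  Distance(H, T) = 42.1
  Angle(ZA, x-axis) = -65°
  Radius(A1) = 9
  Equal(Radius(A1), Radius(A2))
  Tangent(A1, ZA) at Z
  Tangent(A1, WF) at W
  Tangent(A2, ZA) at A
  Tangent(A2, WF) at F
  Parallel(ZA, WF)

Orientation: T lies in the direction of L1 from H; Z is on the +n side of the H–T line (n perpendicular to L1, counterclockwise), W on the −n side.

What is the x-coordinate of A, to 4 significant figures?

25.95

Tangency of A1 to both parallel lines with radius 9.0 puts Z and W at H ± 9.0·n: Z = (8.157, 3.804), W = (-8.157, -3.804). Equal radii place A and F the same way about T: A = T + 9.0·n = (25.95, -34.35), F = T − 9.0·n = (9.635, -41.96). So A.x = 25.95.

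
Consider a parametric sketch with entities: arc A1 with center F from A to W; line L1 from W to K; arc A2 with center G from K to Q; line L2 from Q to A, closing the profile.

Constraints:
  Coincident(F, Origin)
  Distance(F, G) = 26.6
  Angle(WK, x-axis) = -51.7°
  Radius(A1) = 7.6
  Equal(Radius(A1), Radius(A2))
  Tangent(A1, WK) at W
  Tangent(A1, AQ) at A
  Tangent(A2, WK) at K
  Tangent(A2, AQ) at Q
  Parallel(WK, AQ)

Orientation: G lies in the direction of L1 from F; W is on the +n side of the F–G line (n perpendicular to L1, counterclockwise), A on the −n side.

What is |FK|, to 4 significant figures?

27.66

The slot axis is L1's direction at -51.7°, so u = (cos -51.7°, sin -51.7°) = (0.6198, -0.7848) and n = (−sin -51.7°, cos -51.7°) = (0.7848, 0.6198). F is at the origin and G lies 26.6 along u from F, so G = 26.6·u = (16.49, -20.88). Tangency of A1 to both parallel lines with radius 7.6 puts W and A at F ± 7.6·n: W = (5.964, 4.710), A = (-5.964, -4.710). Equal radii place K and Q the same way about G: K = G + 7.6·n = (22.45, -16.16), Q = G − 7.6·n = (10.52, -25.59). Then |FK| = |K − F| = 27.66.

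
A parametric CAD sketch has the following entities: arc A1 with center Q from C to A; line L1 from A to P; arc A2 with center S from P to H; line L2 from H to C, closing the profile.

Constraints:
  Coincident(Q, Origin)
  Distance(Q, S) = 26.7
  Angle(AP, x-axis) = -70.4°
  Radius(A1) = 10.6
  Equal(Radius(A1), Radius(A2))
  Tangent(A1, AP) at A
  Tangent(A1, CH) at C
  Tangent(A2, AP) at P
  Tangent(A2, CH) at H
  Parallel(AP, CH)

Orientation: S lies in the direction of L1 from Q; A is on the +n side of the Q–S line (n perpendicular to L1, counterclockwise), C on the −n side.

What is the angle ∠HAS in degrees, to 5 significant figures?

16.797°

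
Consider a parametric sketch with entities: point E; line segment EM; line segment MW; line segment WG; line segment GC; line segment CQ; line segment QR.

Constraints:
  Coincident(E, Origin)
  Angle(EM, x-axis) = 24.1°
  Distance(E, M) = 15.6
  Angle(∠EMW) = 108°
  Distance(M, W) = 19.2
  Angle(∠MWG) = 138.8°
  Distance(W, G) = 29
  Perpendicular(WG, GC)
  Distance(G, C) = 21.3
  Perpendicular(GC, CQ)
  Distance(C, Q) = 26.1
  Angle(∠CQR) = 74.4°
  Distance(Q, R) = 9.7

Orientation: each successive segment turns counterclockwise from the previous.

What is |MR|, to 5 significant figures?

19.967

E is at the origin; EM runs at 24.1° with length 15.6, so M = (14.240, 6.3700). ∠EMW = 108.0° gives MW at 96.100° from the x-axis; with |MW| = 19.2, W = (12.200, 25.461). ∠MWG = 138.8° gives WG at 137.30° from the x-axis; with |WG| = 29.0, G = (-9.1126, 45.128). WG is perpendicular to GC, so GC runs at -132.70°; with |GC| = 21.3, C = (-23.557, 29.474). The perpendicularity gives CQ at right angles to GC, so CQ runs at -42.700°; with |CQ| = 26.1, Q = (-4.3761, 11.774). ∠CQR = 74.4° gives QR at 62.900° from the x-axis; with |QR| = 9.7, R = (0.042675, 20.409). Then |MR| = |R − M| = 19.967.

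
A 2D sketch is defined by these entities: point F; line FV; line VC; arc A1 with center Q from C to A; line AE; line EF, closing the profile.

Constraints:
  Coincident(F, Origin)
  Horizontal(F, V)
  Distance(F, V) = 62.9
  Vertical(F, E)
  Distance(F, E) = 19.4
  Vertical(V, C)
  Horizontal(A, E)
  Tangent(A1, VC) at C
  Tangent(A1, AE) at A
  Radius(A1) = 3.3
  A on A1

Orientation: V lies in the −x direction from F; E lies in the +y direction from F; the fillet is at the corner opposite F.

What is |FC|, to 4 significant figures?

64.93

F is at the origin; FV is horizontal with |FV| = 62.9 and V on the −x side, so V = (-62.90, 0.000). F and E share the same x with |FE| = 19.4 and E on the +y side, so E = (0.000, 19.40). The virtual corner opposite F is at (-62.90, 19.40). The tangent condition forces QC to be normal to VC and tangency of A1 to AE means the radius QA is perpendicular to AE, with radius 3.3, so the center Q sits 3.3 in from both sides at Q = (-59.60, 16.10). That places the tangent points at C = (-62.90, 16.10) on VC and A = (-59.60, 19.40) on AE. Then |FC| = |C − F| = 64.93.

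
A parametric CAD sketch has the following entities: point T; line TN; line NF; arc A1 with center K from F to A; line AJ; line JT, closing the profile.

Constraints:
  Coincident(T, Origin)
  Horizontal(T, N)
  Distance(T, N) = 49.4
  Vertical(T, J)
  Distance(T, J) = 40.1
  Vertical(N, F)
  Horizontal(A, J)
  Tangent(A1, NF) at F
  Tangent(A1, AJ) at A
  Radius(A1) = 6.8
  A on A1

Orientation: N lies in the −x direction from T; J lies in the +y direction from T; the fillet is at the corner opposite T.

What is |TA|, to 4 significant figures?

58.50

The virtual corner opposite T is at (-49.40, 40.10). Since A1 is tangent to NF there, KF ⟂ NF and since A1 is tangent to AJ there, KA ⟂ AJ, with radius 6.8, so the center K sits 6.8 in from both sides at K = (-42.60, 33.30). That places the tangent points at F = (-49.40, 33.30) on NF and A = (-42.60, 40.10) on AJ. Then |TA| = |A − T| = 58.50.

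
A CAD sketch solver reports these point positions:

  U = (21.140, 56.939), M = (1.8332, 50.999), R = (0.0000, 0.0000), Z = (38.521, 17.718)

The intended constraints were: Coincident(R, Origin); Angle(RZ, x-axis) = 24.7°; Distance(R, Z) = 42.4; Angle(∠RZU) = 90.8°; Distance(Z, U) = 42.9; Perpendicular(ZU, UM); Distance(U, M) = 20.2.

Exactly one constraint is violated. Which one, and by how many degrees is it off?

Perpendicular(ZU, UM) — off by 6.80°.

R = (0.00, 0.00) ✓; RZ at 24.70° ✓; |RZ| = 42.40 ✓; ∠RZU = 90.80° ✓; |ZU| = 42.90 ✓; ∠(ZU, UM) = 83.20° ✗; |UM| = 20.20 ✓.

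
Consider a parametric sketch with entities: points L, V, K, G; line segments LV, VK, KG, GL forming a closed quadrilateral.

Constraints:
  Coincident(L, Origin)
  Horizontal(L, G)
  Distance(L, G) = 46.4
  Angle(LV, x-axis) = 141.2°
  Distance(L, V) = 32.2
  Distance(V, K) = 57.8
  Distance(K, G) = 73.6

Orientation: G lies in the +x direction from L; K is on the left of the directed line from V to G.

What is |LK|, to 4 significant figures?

65.87

L is at the origin; LG is horizontal with |LG| = 46.4 and G in +x, so G = (46.4, 0). LV runs at 141.2° with |LV| = 32.2, so V = (-25.09, 20.18). K is determined by |VK| = 57.8 and |KG| = 73.6 together: it lies at the intersection of circle(V, 57.8) and circle(G, 73.6). With |VG| = 74.29, the foot of the radical line on VG is 23.17 from V and the perpendicular offset is √(57.8² − 23.17²) = 52.95. Taking the left-of-VG solution: K = (11.59, 64.85).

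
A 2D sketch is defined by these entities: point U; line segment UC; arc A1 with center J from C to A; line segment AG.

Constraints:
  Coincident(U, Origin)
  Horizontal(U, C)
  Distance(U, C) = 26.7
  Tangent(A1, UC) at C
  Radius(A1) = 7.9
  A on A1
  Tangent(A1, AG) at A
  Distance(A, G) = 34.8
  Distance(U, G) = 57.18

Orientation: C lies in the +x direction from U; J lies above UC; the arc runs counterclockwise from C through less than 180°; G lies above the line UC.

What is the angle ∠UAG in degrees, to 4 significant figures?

109.6°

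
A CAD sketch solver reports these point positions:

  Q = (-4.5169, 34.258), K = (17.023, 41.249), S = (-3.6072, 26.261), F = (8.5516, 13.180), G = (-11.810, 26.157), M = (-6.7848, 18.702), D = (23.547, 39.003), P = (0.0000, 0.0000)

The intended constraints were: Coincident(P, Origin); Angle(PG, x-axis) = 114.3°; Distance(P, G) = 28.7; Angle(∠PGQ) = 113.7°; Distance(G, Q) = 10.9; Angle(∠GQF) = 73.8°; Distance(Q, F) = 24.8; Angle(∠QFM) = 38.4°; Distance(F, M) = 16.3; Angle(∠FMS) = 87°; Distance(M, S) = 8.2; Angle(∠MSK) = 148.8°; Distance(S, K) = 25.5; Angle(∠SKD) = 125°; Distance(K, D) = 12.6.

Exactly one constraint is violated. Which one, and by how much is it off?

Distance(K, D) = 12.6 — off by 5.70.

P = (0.00, 0.00) ✓; PG at 114.3° ✓; |PG| = 28.70 ✓; ∠PGQ = 113.7° ✓; |GQ| = 10.90 ✓; ∠GQF = 73.79° ✓; |QF| = 24.80 ✓; ∠QFM = 38.40° ✓; |FM| = 16.30 ✓; ∠FMS = 87.00° ✓; |MS| = 8.200 ✓; ∠MSK = 148.8° ✓; |SK| = 25.50 ✓; ∠SKD = 125.0° ✓; |KD| = 6.900 ✗.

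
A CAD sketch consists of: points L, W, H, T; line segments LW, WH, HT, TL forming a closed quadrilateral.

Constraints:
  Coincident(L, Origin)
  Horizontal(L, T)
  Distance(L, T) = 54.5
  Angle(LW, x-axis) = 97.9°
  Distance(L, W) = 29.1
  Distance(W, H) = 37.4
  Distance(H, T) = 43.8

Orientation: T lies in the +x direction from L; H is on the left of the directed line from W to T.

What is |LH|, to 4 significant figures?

49.70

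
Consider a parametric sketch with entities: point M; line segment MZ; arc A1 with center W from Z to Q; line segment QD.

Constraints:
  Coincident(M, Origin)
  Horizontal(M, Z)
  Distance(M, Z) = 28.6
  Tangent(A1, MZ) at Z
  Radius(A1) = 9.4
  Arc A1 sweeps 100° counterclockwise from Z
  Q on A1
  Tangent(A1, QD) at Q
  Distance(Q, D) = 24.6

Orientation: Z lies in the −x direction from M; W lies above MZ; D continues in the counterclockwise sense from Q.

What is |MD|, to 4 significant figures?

42.44

On A1, Z sits at bearing -90° from W; a 100° counterclockwise sweep puts Q at bearing 10°, so Q = W + 9.4·(cos 10°, sin 10°) = (-19.34, 11.03). Tangency of A1 to QD means the radius WQ is perpendicular to QD, so QD runs along (−sin 10°, cos 10°); with |QD| = 24.6, D = (-23.61, 35.26). Then |MD| = |D − M| = 42.44.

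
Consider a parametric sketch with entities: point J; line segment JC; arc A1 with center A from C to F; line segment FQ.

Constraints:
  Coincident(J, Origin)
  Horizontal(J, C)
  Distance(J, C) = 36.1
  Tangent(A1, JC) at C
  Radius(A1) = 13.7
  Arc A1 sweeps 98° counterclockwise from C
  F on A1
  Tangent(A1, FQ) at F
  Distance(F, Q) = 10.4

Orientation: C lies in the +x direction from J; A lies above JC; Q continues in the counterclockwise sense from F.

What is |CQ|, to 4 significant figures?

28.60

On A1, C sits at bearing -90° from A; a 98° counterclockwise sweep puts F at bearing 8°, so F = A + 13.7·(cos 8°, sin 8°) = (49.67, 15.61). The tangent condition forces AF to be normal to FQ, so FQ runs along (−sin 8°, cos 8°); with |FQ| = 10.4, Q = (48.22, 25.91). Then |CQ| = |Q − C| = 28.60.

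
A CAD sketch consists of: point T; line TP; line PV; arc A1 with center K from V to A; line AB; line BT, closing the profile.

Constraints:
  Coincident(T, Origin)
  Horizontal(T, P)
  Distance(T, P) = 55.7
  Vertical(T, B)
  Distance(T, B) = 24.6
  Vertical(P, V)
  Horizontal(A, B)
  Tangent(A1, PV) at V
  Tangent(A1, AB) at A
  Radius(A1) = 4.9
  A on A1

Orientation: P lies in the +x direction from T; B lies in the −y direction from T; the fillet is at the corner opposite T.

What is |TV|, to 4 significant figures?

59.08

The virtual corner opposite T is at (55.70, -24.60). Since A1 is tangent to PV there, KV ⟂ PV and A1 meets AB tangentially, so KA is at right angles to AB, with radius 4.9, so the center K sits 4.9 in from both sides at K = (50.80, -19.70). That places the tangent points at V = (55.70, -19.70) on PV and A = (50.80, -24.60) on AB. Then |TV| = |V − T| = 59.08.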